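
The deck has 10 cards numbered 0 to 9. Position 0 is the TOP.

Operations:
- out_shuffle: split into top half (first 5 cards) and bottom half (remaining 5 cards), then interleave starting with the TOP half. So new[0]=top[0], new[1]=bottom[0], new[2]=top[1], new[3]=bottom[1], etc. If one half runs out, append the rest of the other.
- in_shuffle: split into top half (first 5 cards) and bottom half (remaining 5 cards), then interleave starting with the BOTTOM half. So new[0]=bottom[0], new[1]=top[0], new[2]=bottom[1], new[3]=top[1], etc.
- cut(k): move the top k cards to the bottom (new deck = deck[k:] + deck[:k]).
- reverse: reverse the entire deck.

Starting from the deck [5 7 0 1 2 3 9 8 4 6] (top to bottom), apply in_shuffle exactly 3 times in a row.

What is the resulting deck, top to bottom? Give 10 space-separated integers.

After op 1 (in_shuffle): [3 5 9 7 8 0 4 1 6 2]
After op 2 (in_shuffle): [0 3 4 5 1 9 6 7 2 8]
After op 3 (in_shuffle): [9 0 6 3 7 4 2 5 8 1]

Answer: 9 0 6 3 7 4 2 5 8 1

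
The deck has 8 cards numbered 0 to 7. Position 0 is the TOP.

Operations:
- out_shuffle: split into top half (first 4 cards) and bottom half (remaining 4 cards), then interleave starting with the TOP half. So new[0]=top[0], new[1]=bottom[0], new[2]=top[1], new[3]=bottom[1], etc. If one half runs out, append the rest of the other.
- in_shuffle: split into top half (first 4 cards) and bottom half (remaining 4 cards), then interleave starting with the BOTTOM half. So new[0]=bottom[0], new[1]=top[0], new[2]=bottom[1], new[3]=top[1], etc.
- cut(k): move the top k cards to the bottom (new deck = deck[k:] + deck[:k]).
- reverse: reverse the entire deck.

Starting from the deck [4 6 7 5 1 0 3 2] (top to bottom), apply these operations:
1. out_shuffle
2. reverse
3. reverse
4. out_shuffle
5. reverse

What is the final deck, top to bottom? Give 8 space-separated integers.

Answer: 2 0 5 6 3 1 7 4

Derivation:
After op 1 (out_shuffle): [4 1 6 0 7 3 5 2]
After op 2 (reverse): [2 5 3 7 0 6 1 4]
After op 3 (reverse): [4 1 6 0 7 3 5 2]
After op 4 (out_shuffle): [4 7 1 3 6 5 0 2]
After op 5 (reverse): [2 0 5 6 3 1 7 4]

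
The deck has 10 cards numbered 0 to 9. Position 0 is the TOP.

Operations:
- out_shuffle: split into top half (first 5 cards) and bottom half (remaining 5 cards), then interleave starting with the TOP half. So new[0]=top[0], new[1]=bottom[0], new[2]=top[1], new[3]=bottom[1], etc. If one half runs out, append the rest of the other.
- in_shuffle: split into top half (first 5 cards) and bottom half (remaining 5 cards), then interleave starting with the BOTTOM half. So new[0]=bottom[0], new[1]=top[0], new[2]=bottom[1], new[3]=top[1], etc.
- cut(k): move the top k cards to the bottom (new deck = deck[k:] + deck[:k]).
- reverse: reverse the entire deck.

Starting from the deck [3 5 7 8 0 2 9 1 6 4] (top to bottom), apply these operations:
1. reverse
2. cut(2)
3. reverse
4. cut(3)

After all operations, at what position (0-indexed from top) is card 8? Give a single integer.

After op 1 (reverse): [4 6 1 9 2 0 8 7 5 3]
After op 2 (cut(2)): [1 9 2 0 8 7 5 3 4 6]
After op 3 (reverse): [6 4 3 5 7 8 0 2 9 1]
After op 4 (cut(3)): [5 7 8 0 2 9 1 6 4 3]
Card 8 is at position 2.

Answer: 2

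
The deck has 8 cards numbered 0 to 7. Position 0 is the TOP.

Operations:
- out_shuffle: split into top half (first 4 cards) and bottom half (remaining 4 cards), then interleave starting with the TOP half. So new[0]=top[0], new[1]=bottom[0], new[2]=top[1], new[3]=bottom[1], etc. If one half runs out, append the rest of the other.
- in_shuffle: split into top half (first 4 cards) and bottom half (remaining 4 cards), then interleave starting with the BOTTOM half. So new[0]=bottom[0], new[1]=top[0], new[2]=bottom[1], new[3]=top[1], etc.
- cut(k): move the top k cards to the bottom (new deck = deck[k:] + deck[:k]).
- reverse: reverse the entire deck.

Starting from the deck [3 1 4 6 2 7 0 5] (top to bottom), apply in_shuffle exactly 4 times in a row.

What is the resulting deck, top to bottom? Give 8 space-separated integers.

Answer: 6 5 4 0 1 7 3 2

Derivation:
After op 1 (in_shuffle): [2 3 7 1 0 4 5 6]
After op 2 (in_shuffle): [0 2 4 3 5 7 6 1]
After op 3 (in_shuffle): [5 0 7 2 6 4 1 3]
After op 4 (in_shuffle): [6 5 4 0 1 7 3 2]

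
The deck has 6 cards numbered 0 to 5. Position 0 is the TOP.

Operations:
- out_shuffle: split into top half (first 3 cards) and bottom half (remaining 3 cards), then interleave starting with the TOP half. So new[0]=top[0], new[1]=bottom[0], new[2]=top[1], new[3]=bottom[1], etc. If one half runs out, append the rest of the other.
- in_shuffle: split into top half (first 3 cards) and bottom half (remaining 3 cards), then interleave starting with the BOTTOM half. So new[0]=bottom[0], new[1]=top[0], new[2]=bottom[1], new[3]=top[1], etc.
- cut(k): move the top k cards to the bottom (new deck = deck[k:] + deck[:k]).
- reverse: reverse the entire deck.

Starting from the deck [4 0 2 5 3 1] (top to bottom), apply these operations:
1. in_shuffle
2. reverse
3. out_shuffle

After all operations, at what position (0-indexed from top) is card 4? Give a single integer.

After op 1 (in_shuffle): [5 4 3 0 1 2]
After op 2 (reverse): [2 1 0 3 4 5]
After op 3 (out_shuffle): [2 3 1 4 0 5]
Card 4 is at position 3.

Answer: 3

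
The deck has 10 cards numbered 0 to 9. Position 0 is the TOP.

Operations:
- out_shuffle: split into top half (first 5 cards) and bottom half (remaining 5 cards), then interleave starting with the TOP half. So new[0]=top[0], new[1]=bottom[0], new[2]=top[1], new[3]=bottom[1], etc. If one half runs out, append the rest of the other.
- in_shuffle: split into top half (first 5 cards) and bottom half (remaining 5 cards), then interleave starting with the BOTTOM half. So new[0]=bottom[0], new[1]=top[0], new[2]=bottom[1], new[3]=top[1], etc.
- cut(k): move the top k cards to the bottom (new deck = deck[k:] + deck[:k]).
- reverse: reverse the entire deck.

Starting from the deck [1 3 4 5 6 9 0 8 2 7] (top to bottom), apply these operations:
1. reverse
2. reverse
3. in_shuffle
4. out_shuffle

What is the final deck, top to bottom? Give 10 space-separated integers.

Answer: 9 4 1 2 0 5 3 7 8 6

Derivation:
After op 1 (reverse): [7 2 8 0 9 6 5 4 3 1]
After op 2 (reverse): [1 3 4 5 6 9 0 8 2 7]
After op 3 (in_shuffle): [9 1 0 3 8 4 2 5 7 6]
After op 4 (out_shuffle): [9 4 1 2 0 5 3 7 8 6]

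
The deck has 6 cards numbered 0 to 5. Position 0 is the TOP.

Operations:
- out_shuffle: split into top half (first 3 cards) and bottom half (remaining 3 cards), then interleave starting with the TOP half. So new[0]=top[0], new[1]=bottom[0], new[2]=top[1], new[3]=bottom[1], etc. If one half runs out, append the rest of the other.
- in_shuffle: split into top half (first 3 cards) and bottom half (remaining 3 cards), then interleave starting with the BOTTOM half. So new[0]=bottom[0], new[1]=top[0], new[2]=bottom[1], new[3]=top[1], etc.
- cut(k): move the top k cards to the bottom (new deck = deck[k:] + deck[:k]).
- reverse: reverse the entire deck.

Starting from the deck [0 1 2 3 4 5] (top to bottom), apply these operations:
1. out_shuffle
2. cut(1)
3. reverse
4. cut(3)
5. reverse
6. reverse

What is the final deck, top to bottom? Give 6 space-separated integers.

Answer: 4 1 3 0 5 2

Derivation:
After op 1 (out_shuffle): [0 3 1 4 2 5]
After op 2 (cut(1)): [3 1 4 2 5 0]
After op 3 (reverse): [0 5 2 4 1 3]
After op 4 (cut(3)): [4 1 3 0 5 2]
After op 5 (reverse): [2 5 0 3 1 4]
After op 6 (reverse): [4 1 3 0 5 2]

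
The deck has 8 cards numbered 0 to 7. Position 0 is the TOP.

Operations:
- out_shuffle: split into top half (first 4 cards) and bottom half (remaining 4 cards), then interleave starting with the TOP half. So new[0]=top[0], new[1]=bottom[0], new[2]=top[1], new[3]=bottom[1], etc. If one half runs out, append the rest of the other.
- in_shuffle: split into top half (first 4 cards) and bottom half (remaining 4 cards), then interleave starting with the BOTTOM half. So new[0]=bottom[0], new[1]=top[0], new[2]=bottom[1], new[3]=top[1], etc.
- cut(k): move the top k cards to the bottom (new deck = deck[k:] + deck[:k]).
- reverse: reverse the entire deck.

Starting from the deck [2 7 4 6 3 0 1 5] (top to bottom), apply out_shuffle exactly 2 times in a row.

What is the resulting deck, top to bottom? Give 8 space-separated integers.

Answer: 2 4 3 1 7 6 0 5

Derivation:
After op 1 (out_shuffle): [2 3 7 0 4 1 6 5]
After op 2 (out_shuffle): [2 4 3 1 7 6 0 5]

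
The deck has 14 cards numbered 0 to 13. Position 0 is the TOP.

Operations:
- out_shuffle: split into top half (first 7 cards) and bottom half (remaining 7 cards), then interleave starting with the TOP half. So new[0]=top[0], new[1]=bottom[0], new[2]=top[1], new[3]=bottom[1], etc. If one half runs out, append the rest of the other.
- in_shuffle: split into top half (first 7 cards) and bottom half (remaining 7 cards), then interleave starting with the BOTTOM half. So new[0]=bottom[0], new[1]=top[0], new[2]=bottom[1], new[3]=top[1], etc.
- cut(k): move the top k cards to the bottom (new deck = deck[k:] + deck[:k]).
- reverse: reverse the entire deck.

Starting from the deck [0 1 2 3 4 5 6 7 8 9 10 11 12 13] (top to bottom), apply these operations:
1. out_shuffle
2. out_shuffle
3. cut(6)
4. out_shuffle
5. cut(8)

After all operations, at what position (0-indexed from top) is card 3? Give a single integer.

Answer: 4

Derivation:
After op 1 (out_shuffle): [0 7 1 8 2 9 3 10 4 11 5 12 6 13]
After op 2 (out_shuffle): [0 10 7 4 1 11 8 5 2 12 9 6 3 13]
After op 3 (cut(6)): [8 5 2 12 9 6 3 13 0 10 7 4 1 11]
After op 4 (out_shuffle): [8 13 5 0 2 10 12 7 9 4 6 1 3 11]
After op 5 (cut(8)): [9 4 6 1 3 11 8 13 5 0 2 10 12 7]
Card 3 is at position 4.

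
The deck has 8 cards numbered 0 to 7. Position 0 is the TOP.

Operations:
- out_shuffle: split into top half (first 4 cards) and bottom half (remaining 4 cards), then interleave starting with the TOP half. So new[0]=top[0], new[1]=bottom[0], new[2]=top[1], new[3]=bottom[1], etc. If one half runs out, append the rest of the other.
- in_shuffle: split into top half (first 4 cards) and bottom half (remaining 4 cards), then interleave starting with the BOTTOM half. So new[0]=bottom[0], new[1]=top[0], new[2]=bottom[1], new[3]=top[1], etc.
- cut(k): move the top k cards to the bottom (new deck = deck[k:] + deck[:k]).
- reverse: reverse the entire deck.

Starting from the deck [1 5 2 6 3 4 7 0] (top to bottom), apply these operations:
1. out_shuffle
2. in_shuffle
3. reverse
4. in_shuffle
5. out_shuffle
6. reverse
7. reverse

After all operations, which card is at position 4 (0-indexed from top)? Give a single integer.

Answer: 7

Derivation:
After op 1 (out_shuffle): [1 3 5 4 2 7 6 0]
After op 2 (in_shuffle): [2 1 7 3 6 5 0 4]
After op 3 (reverse): [4 0 5 6 3 7 1 2]
After op 4 (in_shuffle): [3 4 7 0 1 5 2 6]
After op 5 (out_shuffle): [3 1 4 5 7 2 0 6]
After op 6 (reverse): [6 0 2 7 5 4 1 3]
After op 7 (reverse): [3 1 4 5 7 2 0 6]
Position 4: card 7.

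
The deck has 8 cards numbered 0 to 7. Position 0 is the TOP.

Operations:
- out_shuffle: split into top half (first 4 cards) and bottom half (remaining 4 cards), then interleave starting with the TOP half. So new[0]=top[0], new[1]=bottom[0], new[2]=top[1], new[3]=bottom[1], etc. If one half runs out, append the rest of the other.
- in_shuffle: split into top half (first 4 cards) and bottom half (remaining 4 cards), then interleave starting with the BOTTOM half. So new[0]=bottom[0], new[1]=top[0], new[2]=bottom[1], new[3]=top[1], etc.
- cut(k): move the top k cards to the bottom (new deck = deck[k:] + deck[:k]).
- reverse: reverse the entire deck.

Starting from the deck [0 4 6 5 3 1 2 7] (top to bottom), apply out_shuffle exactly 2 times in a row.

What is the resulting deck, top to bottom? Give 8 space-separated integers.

After op 1 (out_shuffle): [0 3 4 1 6 2 5 7]
After op 2 (out_shuffle): [0 6 3 2 4 5 1 7]

Answer: 0 6 3 2 4 5 1 7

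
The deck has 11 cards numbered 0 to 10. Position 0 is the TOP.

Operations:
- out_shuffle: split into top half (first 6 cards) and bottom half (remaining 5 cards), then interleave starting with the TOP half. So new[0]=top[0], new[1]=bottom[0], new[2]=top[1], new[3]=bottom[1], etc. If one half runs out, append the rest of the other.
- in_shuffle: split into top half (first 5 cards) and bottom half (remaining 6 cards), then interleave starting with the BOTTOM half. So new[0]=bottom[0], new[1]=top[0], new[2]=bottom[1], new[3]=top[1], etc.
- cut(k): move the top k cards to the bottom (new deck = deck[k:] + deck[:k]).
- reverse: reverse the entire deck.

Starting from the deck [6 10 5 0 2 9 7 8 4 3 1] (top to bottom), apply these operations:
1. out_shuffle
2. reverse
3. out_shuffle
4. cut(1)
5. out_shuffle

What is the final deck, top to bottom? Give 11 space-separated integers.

After op 1 (out_shuffle): [6 7 10 8 5 4 0 3 2 1 9]
After op 2 (reverse): [9 1 2 3 0 4 5 8 10 7 6]
After op 3 (out_shuffle): [9 5 1 8 2 10 3 7 0 6 4]
After op 4 (cut(1)): [5 1 8 2 10 3 7 0 6 4 9]
After op 5 (out_shuffle): [5 7 1 0 8 6 2 4 10 9 3]

Answer: 5 7 1 0 8 6 2 4 10 9 3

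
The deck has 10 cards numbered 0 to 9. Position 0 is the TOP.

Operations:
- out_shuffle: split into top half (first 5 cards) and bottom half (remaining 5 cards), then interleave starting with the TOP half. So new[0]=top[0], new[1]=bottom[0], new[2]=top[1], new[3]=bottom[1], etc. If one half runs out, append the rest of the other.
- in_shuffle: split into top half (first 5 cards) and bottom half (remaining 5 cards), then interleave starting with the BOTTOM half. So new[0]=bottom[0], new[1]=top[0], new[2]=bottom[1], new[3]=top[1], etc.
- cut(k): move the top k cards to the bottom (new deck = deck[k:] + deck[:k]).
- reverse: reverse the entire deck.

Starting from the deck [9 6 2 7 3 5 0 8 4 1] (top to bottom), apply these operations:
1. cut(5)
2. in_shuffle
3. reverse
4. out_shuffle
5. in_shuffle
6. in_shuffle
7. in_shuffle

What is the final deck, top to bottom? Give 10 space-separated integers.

Answer: 7 3 9 6 2 8 4 1 5 0

Derivation:
After op 1 (cut(5)): [5 0 8 4 1 9 6 2 7 3]
After op 2 (in_shuffle): [9 5 6 0 2 8 7 4 3 1]
After op 3 (reverse): [1 3 4 7 8 2 0 6 5 9]
After op 4 (out_shuffle): [1 2 3 0 4 6 7 5 8 9]
After op 5 (in_shuffle): [6 1 7 2 5 3 8 0 9 4]
After op 6 (in_shuffle): [3 6 8 1 0 7 9 2 4 5]
After op 7 (in_shuffle): [7 3 9 6 2 8 4 1 5 0]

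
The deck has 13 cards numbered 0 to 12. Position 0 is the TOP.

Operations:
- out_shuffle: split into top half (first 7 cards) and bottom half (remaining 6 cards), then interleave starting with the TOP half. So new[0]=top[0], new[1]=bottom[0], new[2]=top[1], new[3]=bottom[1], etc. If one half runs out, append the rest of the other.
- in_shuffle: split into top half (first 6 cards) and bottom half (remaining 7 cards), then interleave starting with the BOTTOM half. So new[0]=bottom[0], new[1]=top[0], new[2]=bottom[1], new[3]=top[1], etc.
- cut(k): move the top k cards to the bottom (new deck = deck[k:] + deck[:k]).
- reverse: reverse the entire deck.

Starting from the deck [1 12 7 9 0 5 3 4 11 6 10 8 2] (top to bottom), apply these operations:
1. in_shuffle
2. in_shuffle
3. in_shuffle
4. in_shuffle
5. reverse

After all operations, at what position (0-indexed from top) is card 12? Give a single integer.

After op 1 (in_shuffle): [3 1 4 12 11 7 6 9 10 0 8 5 2]
After op 2 (in_shuffle): [6 3 9 1 10 4 0 12 8 11 5 7 2]
After op 3 (in_shuffle): [0 6 12 3 8 9 11 1 5 10 7 4 2]
After op 4 (in_shuffle): [11 0 1 6 5 12 10 3 7 8 4 9 2]
After op 5 (reverse): [2 9 4 8 7 3 10 12 5 6 1 0 11]
Card 12 is at position 7.

Answer: 7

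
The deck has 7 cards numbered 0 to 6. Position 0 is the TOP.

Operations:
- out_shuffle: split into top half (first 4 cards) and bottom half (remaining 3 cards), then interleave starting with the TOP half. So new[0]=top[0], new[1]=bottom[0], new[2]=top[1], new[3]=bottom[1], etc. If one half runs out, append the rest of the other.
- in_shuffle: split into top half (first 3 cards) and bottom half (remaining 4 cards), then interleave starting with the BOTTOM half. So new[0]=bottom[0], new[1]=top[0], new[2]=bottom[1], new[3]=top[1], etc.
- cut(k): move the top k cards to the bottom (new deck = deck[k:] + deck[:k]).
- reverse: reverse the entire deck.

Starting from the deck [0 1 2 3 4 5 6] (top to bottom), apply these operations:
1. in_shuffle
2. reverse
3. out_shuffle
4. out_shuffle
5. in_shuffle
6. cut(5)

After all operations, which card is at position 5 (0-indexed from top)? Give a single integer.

Answer: 5

Derivation:
After op 1 (in_shuffle): [3 0 4 1 5 2 6]
After op 2 (reverse): [6 2 5 1 4 0 3]
After op 3 (out_shuffle): [6 4 2 0 5 3 1]
After op 4 (out_shuffle): [6 5 4 3 2 1 0]
After op 5 (in_shuffle): [3 6 2 5 1 4 0]
After op 6 (cut(5)): [4 0 3 6 2 5 1]
Position 5: card 5.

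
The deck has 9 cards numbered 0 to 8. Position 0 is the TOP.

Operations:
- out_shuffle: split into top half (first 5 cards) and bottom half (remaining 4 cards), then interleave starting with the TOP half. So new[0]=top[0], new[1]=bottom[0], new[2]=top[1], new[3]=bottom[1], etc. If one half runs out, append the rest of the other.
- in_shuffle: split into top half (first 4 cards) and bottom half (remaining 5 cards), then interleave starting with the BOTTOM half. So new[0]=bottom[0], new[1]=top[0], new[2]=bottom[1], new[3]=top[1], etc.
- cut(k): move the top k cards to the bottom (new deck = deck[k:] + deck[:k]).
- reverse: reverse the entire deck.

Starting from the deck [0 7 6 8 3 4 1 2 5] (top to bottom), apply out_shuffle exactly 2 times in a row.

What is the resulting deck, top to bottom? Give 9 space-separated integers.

After op 1 (out_shuffle): [0 4 7 1 6 2 8 5 3]
After op 2 (out_shuffle): [0 2 4 8 7 5 1 3 6]

Answer: 0 2 4 8 7 5 1 3 6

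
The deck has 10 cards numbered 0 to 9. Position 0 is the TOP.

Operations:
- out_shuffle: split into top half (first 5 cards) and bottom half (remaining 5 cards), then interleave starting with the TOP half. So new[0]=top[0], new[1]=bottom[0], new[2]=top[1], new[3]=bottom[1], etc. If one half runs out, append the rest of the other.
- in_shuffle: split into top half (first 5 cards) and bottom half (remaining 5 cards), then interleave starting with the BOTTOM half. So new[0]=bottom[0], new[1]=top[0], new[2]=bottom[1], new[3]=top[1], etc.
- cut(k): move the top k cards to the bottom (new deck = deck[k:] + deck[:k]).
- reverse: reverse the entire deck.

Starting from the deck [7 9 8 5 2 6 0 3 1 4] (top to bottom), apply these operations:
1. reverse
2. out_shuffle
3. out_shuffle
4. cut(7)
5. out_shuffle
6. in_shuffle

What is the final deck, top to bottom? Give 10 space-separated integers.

Answer: 1 6 4 2 9 3 8 0 5 7

Derivation:
After op 1 (reverse): [4 1 3 0 6 2 5 8 9 7]
After op 2 (out_shuffle): [4 2 1 5 3 8 0 9 6 7]
After op 3 (out_shuffle): [4 8 2 0 1 9 5 6 3 7]
After op 4 (cut(7)): [6 3 7 4 8 2 0 1 9 5]
After op 5 (out_shuffle): [6 2 3 0 7 1 4 9 8 5]
After op 6 (in_shuffle): [1 6 4 2 9 3 8 0 5 7]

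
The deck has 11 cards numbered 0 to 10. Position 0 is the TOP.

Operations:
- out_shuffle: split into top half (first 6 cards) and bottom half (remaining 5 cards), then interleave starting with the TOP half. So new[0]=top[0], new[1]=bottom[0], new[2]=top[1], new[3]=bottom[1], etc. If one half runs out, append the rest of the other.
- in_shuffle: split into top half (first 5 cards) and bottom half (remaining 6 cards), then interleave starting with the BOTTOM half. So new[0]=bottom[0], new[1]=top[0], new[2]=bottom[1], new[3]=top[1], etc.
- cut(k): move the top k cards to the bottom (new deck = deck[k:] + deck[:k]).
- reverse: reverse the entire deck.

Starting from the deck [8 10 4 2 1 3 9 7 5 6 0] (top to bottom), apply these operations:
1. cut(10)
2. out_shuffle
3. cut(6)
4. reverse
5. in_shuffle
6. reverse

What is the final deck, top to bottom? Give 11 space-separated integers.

After op 1 (cut(10)): [0 8 10 4 2 1 3 9 7 5 6]
After op 2 (out_shuffle): [0 3 8 9 10 7 4 5 2 6 1]
After op 3 (cut(6)): [4 5 2 6 1 0 3 8 9 10 7]
After op 4 (reverse): [7 10 9 8 3 0 1 6 2 5 4]
After op 5 (in_shuffle): [0 7 1 10 6 9 2 8 5 3 4]
After op 6 (reverse): [4 3 5 8 2 9 6 10 1 7 0]

Answer: 4 3 5 8 2 9 6 10 1 7 0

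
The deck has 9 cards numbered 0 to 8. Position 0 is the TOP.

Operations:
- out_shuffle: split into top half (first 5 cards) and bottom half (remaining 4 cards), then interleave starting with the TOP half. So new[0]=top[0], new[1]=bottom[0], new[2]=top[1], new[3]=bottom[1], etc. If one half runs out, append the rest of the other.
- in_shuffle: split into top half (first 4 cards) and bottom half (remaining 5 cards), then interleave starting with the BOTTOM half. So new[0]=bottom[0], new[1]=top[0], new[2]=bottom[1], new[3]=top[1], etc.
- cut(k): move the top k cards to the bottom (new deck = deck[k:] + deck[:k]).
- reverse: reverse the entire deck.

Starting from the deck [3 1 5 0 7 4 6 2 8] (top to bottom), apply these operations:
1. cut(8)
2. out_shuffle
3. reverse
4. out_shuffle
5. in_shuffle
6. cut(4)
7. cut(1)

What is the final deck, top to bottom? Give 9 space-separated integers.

After op 1 (cut(8)): [8 3 1 5 0 7 4 6 2]
After op 2 (out_shuffle): [8 7 3 4 1 6 5 2 0]
After op 3 (reverse): [0 2 5 6 1 4 3 7 8]
After op 4 (out_shuffle): [0 4 2 3 5 7 6 8 1]
After op 5 (in_shuffle): [5 0 7 4 6 2 8 3 1]
After op 6 (cut(4)): [6 2 8 3 1 5 0 7 4]
After op 7 (cut(1)): [2 8 3 1 5 0 7 4 6]

Answer: 2 8 3 1 5 0 7 4 6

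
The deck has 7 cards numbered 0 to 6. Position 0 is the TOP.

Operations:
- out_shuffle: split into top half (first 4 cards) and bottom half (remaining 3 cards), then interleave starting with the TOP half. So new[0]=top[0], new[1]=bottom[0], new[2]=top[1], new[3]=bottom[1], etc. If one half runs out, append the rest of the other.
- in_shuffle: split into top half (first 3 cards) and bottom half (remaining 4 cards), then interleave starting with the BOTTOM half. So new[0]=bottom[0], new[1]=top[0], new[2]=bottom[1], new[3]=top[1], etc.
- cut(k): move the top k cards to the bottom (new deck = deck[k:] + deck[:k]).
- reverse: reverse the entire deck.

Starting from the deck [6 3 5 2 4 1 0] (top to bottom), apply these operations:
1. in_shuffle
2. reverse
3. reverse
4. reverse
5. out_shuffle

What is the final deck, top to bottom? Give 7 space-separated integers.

Answer: 0 4 5 6 1 2 3

Derivation:
After op 1 (in_shuffle): [2 6 4 3 1 5 0]
After op 2 (reverse): [0 5 1 3 4 6 2]
After op 3 (reverse): [2 6 4 3 1 5 0]
After op 4 (reverse): [0 5 1 3 4 6 2]
After op 5 (out_shuffle): [0 4 5 6 1 2 3]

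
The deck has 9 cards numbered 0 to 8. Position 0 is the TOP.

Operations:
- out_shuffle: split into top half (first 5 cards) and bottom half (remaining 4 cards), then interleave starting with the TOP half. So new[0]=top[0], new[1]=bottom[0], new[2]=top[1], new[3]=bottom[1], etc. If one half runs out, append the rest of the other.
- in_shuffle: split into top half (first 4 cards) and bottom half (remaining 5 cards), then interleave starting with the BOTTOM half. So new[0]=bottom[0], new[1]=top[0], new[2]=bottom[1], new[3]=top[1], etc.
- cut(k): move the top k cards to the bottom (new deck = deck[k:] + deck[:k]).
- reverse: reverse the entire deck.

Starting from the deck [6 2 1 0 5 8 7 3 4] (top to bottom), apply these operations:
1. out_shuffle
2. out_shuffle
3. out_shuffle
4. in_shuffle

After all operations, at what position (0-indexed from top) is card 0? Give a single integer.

After op 1 (out_shuffle): [6 8 2 7 1 3 0 4 5]
After op 2 (out_shuffle): [6 3 8 0 2 4 7 5 1]
After op 3 (out_shuffle): [6 4 3 7 8 5 0 1 2]
After op 4 (in_shuffle): [8 6 5 4 0 3 1 7 2]
Card 0 is at position 4.

Answer: 4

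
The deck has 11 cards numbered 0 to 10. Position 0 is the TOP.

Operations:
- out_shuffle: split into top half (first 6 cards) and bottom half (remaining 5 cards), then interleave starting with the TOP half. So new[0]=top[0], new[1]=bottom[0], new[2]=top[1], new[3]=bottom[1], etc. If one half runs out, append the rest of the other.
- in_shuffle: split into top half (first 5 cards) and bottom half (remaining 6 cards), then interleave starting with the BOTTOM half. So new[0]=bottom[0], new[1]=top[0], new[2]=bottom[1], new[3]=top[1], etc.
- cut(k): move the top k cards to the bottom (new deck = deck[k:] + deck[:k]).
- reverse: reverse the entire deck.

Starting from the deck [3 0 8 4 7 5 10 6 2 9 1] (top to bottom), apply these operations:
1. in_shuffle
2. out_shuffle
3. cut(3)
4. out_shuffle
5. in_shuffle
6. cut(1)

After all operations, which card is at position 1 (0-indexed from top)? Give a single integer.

After op 1 (in_shuffle): [5 3 10 0 6 8 2 4 9 7 1]
After op 2 (out_shuffle): [5 2 3 4 10 9 0 7 6 1 8]
After op 3 (cut(3)): [4 10 9 0 7 6 1 8 5 2 3]
After op 4 (out_shuffle): [4 1 10 8 9 5 0 2 7 3 6]
After op 5 (in_shuffle): [5 4 0 1 2 10 7 8 3 9 6]
After op 6 (cut(1)): [4 0 1 2 10 7 8 3 9 6 5]
Position 1: card 0.

Answer: 0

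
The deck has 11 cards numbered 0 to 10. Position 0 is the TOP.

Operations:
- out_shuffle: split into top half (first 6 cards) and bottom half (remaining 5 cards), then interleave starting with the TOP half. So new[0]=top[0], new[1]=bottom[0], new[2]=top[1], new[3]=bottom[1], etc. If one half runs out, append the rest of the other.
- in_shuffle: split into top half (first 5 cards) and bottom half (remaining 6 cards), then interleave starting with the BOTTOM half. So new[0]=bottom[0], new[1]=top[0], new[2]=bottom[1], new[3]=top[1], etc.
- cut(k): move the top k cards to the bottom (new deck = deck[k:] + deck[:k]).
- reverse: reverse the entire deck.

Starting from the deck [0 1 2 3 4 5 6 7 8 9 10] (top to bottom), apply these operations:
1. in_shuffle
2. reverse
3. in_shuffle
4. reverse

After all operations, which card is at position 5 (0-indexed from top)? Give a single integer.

Answer: 9

Derivation:
After op 1 (in_shuffle): [5 0 6 1 7 2 8 3 9 4 10]
After op 2 (reverse): [10 4 9 3 8 2 7 1 6 0 5]
After op 3 (in_shuffle): [2 10 7 4 1 9 6 3 0 8 5]
After op 4 (reverse): [5 8 0 3 6 9 1 4 7 10 2]
Position 5: card 9.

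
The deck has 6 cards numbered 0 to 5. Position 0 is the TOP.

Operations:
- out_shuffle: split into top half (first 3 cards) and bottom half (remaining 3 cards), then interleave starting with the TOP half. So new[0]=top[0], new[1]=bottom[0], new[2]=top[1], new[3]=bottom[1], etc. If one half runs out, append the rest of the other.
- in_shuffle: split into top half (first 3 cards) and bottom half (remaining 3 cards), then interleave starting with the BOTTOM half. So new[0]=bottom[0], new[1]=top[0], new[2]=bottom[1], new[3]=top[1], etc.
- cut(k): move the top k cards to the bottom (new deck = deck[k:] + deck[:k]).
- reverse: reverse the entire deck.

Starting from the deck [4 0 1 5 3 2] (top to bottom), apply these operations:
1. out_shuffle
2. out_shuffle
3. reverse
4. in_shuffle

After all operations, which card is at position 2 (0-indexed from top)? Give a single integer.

Answer: 3

Derivation:
After op 1 (out_shuffle): [4 5 0 3 1 2]
After op 2 (out_shuffle): [4 3 5 1 0 2]
After op 3 (reverse): [2 0 1 5 3 4]
After op 4 (in_shuffle): [5 2 3 0 4 1]
Position 2: card 3.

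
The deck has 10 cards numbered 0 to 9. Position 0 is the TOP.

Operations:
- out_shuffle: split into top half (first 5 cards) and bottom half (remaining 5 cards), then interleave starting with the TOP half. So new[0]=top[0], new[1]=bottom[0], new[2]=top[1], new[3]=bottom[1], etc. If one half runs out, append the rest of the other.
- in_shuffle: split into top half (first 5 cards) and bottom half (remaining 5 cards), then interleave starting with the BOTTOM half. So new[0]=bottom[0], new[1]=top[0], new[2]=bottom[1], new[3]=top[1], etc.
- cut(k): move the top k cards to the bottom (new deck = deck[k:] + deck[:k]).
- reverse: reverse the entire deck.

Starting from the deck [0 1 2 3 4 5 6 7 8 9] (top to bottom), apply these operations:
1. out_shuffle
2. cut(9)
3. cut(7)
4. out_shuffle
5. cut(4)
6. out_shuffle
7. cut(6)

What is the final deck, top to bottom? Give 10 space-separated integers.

After op 1 (out_shuffle): [0 5 1 6 2 7 3 8 4 9]
After op 2 (cut(9)): [9 0 5 1 6 2 7 3 8 4]
After op 3 (cut(7)): [3 8 4 9 0 5 1 6 2 7]
After op 4 (out_shuffle): [3 5 8 1 4 6 9 2 0 7]
After op 5 (cut(4)): [4 6 9 2 0 7 3 5 8 1]
After op 6 (out_shuffle): [4 7 6 3 9 5 2 8 0 1]
After op 7 (cut(6)): [2 8 0 1 4 7 6 3 9 5]

Answer: 2 8 0 1 4 7 6 3 9 5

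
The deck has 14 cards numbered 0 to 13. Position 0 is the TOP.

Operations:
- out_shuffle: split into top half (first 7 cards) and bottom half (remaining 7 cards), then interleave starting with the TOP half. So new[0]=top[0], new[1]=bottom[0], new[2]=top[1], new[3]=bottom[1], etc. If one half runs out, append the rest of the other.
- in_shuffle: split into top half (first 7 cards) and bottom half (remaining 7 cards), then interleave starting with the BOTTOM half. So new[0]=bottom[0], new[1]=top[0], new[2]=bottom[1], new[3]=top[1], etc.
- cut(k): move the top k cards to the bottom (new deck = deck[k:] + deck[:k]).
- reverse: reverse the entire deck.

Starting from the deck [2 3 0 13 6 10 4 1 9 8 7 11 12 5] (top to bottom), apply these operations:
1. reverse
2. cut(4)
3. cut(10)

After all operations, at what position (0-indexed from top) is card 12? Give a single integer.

After op 1 (reverse): [5 12 11 7 8 9 1 4 10 6 13 0 3 2]
After op 2 (cut(4)): [8 9 1 4 10 6 13 0 3 2 5 12 11 7]
After op 3 (cut(10)): [5 12 11 7 8 9 1 4 10 6 13 0 3 2]
Card 12 is at position 1.

Answer: 1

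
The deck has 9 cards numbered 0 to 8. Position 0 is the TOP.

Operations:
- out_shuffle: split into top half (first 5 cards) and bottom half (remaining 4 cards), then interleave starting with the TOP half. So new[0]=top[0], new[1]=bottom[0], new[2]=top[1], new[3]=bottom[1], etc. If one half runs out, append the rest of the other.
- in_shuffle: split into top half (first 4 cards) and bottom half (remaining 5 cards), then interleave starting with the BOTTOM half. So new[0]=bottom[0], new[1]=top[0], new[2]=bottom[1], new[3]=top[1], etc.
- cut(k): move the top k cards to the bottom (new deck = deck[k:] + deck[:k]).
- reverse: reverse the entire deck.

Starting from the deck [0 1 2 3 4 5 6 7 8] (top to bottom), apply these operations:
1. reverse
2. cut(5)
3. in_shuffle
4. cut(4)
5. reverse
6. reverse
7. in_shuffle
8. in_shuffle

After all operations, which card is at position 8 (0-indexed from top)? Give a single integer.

Answer: 2

Derivation:
After op 1 (reverse): [8 7 6 5 4 3 2 1 0]
After op 2 (cut(5)): [3 2 1 0 8 7 6 5 4]
After op 3 (in_shuffle): [8 3 7 2 6 1 5 0 4]
After op 4 (cut(4)): [6 1 5 0 4 8 3 7 2]
After op 5 (reverse): [2 7 3 8 4 0 5 1 6]
After op 6 (reverse): [6 1 5 0 4 8 3 7 2]
After op 7 (in_shuffle): [4 6 8 1 3 5 7 0 2]
After op 8 (in_shuffle): [3 4 5 6 7 8 0 1 2]
Position 8: card 2.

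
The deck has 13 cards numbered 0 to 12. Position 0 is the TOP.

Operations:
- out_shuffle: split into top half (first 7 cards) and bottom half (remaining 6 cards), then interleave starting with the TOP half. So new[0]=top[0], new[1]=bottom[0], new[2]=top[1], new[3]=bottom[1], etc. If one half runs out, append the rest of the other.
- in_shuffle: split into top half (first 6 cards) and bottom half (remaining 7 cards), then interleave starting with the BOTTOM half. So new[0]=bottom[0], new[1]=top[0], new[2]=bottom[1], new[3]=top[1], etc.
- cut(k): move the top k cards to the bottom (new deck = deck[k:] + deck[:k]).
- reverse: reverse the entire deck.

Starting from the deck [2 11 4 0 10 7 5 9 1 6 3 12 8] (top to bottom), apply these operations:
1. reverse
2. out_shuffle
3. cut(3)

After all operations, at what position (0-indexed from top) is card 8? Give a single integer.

After op 1 (reverse): [8 12 3 6 1 9 5 7 10 0 4 11 2]
After op 2 (out_shuffle): [8 7 12 10 3 0 6 4 1 11 9 2 5]
After op 3 (cut(3)): [10 3 0 6 4 1 11 9 2 5 8 7 12]
Card 8 is at position 10.

Answer: 10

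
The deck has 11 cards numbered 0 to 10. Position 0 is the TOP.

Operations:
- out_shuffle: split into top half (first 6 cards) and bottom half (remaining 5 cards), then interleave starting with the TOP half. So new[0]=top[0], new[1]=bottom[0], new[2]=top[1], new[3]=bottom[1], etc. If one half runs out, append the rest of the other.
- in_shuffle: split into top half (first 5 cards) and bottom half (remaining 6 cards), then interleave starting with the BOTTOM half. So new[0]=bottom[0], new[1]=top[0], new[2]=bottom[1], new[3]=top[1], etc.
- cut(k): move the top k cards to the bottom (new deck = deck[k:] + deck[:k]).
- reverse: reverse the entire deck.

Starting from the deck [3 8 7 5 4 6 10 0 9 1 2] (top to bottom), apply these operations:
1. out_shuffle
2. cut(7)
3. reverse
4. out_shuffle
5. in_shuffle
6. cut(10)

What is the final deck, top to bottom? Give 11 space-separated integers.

Answer: 10 2 5 0 3 4 9 8 6 1 7

Derivation:
After op 1 (out_shuffle): [3 10 8 0 7 9 5 1 4 2 6]
After op 2 (cut(7)): [1 4 2 6 3 10 8 0 7 9 5]
After op 3 (reverse): [5 9 7 0 8 10 3 6 2 4 1]
After op 4 (out_shuffle): [5 3 9 6 7 2 0 4 8 1 10]
After op 5 (in_shuffle): [2 5 0 3 4 9 8 6 1 7 10]
After op 6 (cut(10)): [10 2 5 0 3 4 9 8 6 1 7]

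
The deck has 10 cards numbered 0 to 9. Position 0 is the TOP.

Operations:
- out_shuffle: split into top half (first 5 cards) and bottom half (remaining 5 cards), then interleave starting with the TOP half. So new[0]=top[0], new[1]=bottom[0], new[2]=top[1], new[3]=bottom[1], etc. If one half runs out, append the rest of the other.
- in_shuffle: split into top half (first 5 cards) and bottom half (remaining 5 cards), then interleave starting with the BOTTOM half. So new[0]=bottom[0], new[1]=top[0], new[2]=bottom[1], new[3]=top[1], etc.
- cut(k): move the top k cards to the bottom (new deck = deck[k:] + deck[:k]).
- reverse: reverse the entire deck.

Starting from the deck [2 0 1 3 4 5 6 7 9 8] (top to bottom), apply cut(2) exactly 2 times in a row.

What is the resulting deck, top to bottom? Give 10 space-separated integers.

Answer: 4 5 6 7 9 8 2 0 1 3

Derivation:
After op 1 (cut(2)): [1 3 4 5 6 7 9 8 2 0]
After op 2 (cut(2)): [4 5 6 7 9 8 2 0 1 3]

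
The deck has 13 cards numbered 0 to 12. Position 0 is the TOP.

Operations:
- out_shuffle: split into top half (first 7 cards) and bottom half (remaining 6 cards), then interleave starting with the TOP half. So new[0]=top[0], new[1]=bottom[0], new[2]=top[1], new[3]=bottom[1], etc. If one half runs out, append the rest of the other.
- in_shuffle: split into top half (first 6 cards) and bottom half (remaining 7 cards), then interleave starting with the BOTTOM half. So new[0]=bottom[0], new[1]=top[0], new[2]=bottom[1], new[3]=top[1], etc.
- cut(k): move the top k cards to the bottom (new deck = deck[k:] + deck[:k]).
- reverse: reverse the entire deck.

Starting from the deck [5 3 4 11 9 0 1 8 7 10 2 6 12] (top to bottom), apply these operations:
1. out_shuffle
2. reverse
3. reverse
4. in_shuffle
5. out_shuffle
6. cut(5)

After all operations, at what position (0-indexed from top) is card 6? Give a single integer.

Answer: 7

Derivation:
After op 1 (out_shuffle): [5 8 3 7 4 10 11 2 9 6 0 12 1]
After op 2 (reverse): [1 12 0 6 9 2 11 10 4 7 3 8 5]
After op 3 (reverse): [5 8 3 7 4 10 11 2 9 6 0 12 1]
After op 4 (in_shuffle): [11 5 2 8 9 3 6 7 0 4 12 10 1]
After op 5 (out_shuffle): [11 7 5 0 2 4 8 12 9 10 3 1 6]
After op 6 (cut(5)): [4 8 12 9 10 3 1 6 11 7 5 0 2]
Card 6 is at position 7.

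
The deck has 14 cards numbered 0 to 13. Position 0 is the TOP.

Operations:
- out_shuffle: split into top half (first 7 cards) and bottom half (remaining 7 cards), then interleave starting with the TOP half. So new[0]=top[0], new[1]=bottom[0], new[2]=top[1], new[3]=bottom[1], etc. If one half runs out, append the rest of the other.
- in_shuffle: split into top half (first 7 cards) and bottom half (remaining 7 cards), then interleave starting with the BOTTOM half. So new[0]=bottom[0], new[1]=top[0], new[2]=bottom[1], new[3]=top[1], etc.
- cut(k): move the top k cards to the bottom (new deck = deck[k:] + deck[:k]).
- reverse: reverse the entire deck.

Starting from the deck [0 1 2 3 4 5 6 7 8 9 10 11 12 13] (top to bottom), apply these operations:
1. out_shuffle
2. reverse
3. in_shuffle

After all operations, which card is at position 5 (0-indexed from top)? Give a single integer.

Answer: 12

Derivation:
After op 1 (out_shuffle): [0 7 1 8 2 9 3 10 4 11 5 12 6 13]
After op 2 (reverse): [13 6 12 5 11 4 10 3 9 2 8 1 7 0]
After op 3 (in_shuffle): [3 13 9 6 2 12 8 5 1 11 7 4 0 10]
Position 5: card 12.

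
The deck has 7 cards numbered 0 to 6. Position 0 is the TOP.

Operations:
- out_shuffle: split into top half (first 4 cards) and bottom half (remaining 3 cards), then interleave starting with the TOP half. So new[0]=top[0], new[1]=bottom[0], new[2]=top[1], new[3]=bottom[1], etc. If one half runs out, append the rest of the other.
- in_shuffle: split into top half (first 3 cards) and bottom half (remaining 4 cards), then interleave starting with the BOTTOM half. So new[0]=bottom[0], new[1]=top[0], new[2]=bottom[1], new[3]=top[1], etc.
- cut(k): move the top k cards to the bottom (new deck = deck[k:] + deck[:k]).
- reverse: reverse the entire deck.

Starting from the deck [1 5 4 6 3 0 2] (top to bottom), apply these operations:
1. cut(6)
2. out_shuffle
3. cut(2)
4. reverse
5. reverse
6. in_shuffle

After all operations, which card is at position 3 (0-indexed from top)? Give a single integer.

Answer: 3

Derivation:
After op 1 (cut(6)): [2 1 5 4 6 3 0]
After op 2 (out_shuffle): [2 6 1 3 5 0 4]
After op 3 (cut(2)): [1 3 5 0 4 2 6]
After op 4 (reverse): [6 2 4 0 5 3 1]
After op 5 (reverse): [1 3 5 0 4 2 6]
After op 6 (in_shuffle): [0 1 4 3 2 5 6]
Position 3: card 3.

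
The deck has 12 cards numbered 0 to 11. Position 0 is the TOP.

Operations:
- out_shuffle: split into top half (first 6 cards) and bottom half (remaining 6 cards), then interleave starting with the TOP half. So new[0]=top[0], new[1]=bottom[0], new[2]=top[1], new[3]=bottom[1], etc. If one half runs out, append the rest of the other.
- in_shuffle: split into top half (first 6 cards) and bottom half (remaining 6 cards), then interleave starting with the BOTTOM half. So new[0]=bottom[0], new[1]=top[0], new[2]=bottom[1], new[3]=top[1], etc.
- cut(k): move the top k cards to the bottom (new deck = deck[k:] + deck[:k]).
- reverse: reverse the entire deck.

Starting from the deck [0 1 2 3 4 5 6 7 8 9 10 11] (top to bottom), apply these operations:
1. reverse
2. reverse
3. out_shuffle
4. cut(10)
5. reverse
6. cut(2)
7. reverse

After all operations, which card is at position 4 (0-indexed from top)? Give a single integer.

Answer: 0

Derivation:
After op 1 (reverse): [11 10 9 8 7 6 5 4 3 2 1 0]
After op 2 (reverse): [0 1 2 3 4 5 6 7 8 9 10 11]
After op 3 (out_shuffle): [0 6 1 7 2 8 3 9 4 10 5 11]
After op 4 (cut(10)): [5 11 0 6 1 7 2 8 3 9 4 10]
After op 5 (reverse): [10 4 9 3 8 2 7 1 6 0 11 5]
After op 6 (cut(2)): [9 3 8 2 7 1 6 0 11 5 10 4]
After op 7 (reverse): [4 10 5 11 0 6 1 7 2 8 3 9]
Position 4: card 0.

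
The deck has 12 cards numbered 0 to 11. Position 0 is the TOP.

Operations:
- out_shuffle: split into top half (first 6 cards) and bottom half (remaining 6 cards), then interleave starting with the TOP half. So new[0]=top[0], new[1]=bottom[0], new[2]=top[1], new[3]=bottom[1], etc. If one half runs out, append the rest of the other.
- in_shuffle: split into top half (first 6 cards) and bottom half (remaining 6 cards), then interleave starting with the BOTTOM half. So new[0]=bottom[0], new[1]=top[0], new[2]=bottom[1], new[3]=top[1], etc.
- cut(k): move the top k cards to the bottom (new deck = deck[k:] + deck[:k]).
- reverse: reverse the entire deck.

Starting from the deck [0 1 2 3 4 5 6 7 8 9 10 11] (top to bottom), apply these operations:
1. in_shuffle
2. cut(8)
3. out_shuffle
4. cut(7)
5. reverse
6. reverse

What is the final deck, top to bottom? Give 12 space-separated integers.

After op 1 (in_shuffle): [6 0 7 1 8 2 9 3 10 4 11 5]
After op 2 (cut(8)): [10 4 11 5 6 0 7 1 8 2 9 3]
After op 3 (out_shuffle): [10 7 4 1 11 8 5 2 6 9 0 3]
After op 4 (cut(7)): [2 6 9 0 3 10 7 4 1 11 8 5]
After op 5 (reverse): [5 8 11 1 4 7 10 3 0 9 6 2]
After op 6 (reverse): [2 6 9 0 3 10 7 4 1 11 8 5]

Answer: 2 6 9 0 3 10 7 4 1 11 8 5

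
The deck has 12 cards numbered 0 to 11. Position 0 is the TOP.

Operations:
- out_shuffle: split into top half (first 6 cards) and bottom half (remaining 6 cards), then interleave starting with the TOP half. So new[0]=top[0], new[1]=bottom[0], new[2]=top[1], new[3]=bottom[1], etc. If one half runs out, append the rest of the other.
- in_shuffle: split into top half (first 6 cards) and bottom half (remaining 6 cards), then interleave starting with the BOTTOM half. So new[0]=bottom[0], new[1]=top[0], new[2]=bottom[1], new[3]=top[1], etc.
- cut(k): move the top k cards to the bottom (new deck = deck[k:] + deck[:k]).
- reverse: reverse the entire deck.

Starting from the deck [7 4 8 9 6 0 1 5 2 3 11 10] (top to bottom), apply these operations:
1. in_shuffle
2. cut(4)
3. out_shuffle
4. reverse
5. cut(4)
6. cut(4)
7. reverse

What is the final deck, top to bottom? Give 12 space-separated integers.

Answer: 3 1 9 7 11 5 6 4 2 10 8 0

Derivation:
After op 1 (in_shuffle): [1 7 5 4 2 8 3 9 11 6 10 0]
After op 2 (cut(4)): [2 8 3 9 11 6 10 0 1 7 5 4]
After op 3 (out_shuffle): [2 10 8 0 3 1 9 7 11 5 6 4]
After op 4 (reverse): [4 6 5 11 7 9 1 3 0 8 10 2]
After op 5 (cut(4)): [7 9 1 3 0 8 10 2 4 6 5 11]
After op 6 (cut(4)): [0 8 10 2 4 6 5 11 7 9 1 3]
After op 7 (reverse): [3 1 9 7 11 5 6 4 2 10 8 0]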